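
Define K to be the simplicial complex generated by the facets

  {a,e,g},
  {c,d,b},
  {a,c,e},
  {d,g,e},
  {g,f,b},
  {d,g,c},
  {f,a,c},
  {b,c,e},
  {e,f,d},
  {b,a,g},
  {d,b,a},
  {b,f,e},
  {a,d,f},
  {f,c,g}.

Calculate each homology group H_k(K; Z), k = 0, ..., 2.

H_0 ≅ Z,  H_1 ≅ Z^2,  H_2 ≅ Z.

Order the vertices as a < b < c < d < e < f < g. Listing each simplex with vertices in this order, K has dimension 2 with simplices:

  0-simplices (7): a, b, c, d, e, f, g
  1-simplices (21): ab, ac, ad, ae, af, ag, bc, bd, be, bf, bg, cd, ce, cf, cg, de, df, dg, ef, eg, fg
  2-simplices (14): abd, abg, ace, acf, adf, aeg, bcd, bce, bef, bfg, cdg, cfg, def, deg

Hence C_0 ≅ Z^7, C_1 ≅ Z^21, C_2 ≅ Z^14.

Boundary ∂_1: C_1 → C_0 maps an edge to its endpoints' difference, ∂[p,q] = q − p. For instance
  ∂bc = c − b.
The resulting 7×21 matrix has rank 6, and its Smith normal form has invariant factors (1,1,1,1,1,1).

∂_2: C_2 → C_1 sends each 2-simplex [p,q,r] to [q,r] − [p,r] + [p,q]. For instance
  ∂acf = cf − af + ac,
  ∂bfg = fg − bg + bf.
The resulting 21×14 matrix has rank 13, and its Smith normal form has invariant factors (1,1,1,1,1,1,1,1,1,1,1,1,1).

From H_k ≅ ker(∂_k) / im(∂_{k+1}) we obtain:

  H_0: rank C_0 − rank ∂_1 = 7 − 6 = 1, and the invariant factors of ∂_1 are all 1, so H_0 = Z.
  H_1: rank ker ∂_1 − rank ∂_2 = (21 − 6) − 13 = 2, and the invariant factors of ∂_2 are all 1, so H_1 = Z^2.
  H_2: rank ker ∂_2 − rank ∂_3 = (14 − 13) − 0 = 1, and there is no ∂_3, so H_2 = Z.

As a check, the Euler characteristic is 7 − 21 + 14 = 0, which agrees with 1 − 2 + 1 = 0.
(K is a triangulation of the torus T^2.)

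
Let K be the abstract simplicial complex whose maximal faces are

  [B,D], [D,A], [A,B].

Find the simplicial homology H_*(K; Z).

Order the vertices as A < B < D. Listing each simplex with vertices in this order, K has dimension 1 with simplices:

  0-simplices (3): A, B, D
  1-simplices (3): AB, AD, BD

Hence C_0 ≅ Z^3, C_1 ≅ Z^3.

Boundary ∂_1: C_1 → C_0 sends each edge [p,q] (with p < q) to q − p.
The resulting 3×3 matrix has rank 2, and its Smith normal form has invariant factors (1,1).

Now H_k = ker ∂_k / im ∂_{k+1}, so:

  H_0: rank C_0 − rank ∂_1 = 3 − 2 = 1, and the invariant factors of ∂_1 are all 1, so H_0 = Z.
  H_1: rank ker ∂_1 − rank ∂_2 = (3 − 2) − 0 = 1, and there is no ∂_2, so H_1 = Z.

As a check, the Euler characteristic is 3 − 3 = 0, which agrees with 1 − 1 = 0.
(K is a triangulation of the circle S^1.)

H_0 = Z,  H_1 = Z.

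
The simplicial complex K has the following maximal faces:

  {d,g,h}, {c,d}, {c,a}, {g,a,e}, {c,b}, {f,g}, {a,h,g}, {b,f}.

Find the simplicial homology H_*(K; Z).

H_0 ≅ Z,  H_1 ≅ Z^2,  H_2 = 0.

K has 8 vertices, 12 edges, 3 triangles.
rank ∂_0 = 0, rank ∂_1 = 7 ⇒ b_0 = 8 − 0 − 7 = 1; all invariant factors of ∂_1 are 1 so no torsion. So H_0 ≅ Z.
rank ∂_1 = 7, rank ∂_2 = 3 ⇒ b_1 = 12 − 7 − 3 = 2; all invariant factors of ∂_2 are 1 so no torsion. So H_1 ≅ Z^2.
rank ∂_2 = 3, rank ∂_3 = 0 ⇒ b_2 = 3 − 3 − 0 = 0. So H_2 ≅ 0.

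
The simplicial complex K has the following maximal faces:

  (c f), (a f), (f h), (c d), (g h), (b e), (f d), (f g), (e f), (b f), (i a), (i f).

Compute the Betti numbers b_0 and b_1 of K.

b_0 = 1, b_1 = 4.

Take the total order a < b < c < d < e < f < g < h < i on the vertex set. Then K (dimension 1) consists of the simplices:

  0-simplices (9): a, b, c, d, e, f, g, h, i
  1-simplices (12): af, ai, be, bf, cd, cf, df, ef, fg, fh, fi, gh

giving chain groups C_0 ≅ Z^9, C_1 ≅ Z^12.

∂_1: C_1 → C_0 maps an edge to its endpoints' difference, ∂[p,q] = q − p.
The 9×12 boundary matrix has rank 8 and Smith normal form diag(1,1,1,1,1,1,1,1).

Reading off H_k = ker ∂_k / im ∂_{k+1}:

  H_0: rank C_0 − rank ∂_1 = 9 − 8 = 1, and the invariant factors of ∂_1 are all 1, so H_0 ≅ Z.
  H_1: rank ker ∂_1 − rank ∂_2 = (12 − 8) − 0 = 4, and there is no ∂_2, so H_1 ≅ Z^4.

Hence the Betti numbers are b_0 = 1, b_1 = 4.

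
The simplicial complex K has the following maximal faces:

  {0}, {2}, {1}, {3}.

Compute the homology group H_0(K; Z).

Take the total order 0 < 1 < 2 < 3 on the vertex set. Then K (dimension 0) consists of the simplices:

  0-simplices (4): [0], [1], [2], [3]

Hence C_0 ≅ Z^4.

Now H_k = ker ∂_k / im ∂_{k+1}, so:

  H_0: rank C_0 − rank ∂_1 = 4 − 0 = 4, and there is no ∂_1, so H_0 ≅ Z^4.

H_0 = Z^4.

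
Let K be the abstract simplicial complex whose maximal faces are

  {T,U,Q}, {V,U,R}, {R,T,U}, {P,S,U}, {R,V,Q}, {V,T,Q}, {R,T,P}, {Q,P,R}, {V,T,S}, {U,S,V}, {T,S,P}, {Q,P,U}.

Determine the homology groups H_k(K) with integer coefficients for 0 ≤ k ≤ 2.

Fix the vertex order P < Q < R < S < T < U < V and write every simplex with vertices in increasing order. Then dim K = 2 and the simplices of K are:

  0-simplices (7): P, Q, R, S, T, U, V
  1-simplices (18): PQ, PR, PS, PT, PU, QR, QT, QU, QV, RT, RU, RV, ST, SU, SV, TU, TV, UV
  2-simplices (12): PQR, PQU, PRT, PST, PSU, QRV, QTU, QTV, RTU, RUV, STV, SUV

giving chain groups C_0 ≅ Z^7, C_1 ≅ Z^18, C_2 ≅ Z^12.

Boundary ∂_1: C_1 → C_0 is given by ∂[p,q] = [q] − [p].
This gives a 7×18 integer matrix of rank 6; reducing to Smith normal form yields diagonal entries (1,1,1,1,1,1).

The boundary map ∂_2: C_2 → C_1 sends each 2-simplex [p,q,r] to [q,r] − [p,r] + [p,q]. For instance
  ∂RTU = TU − RU + RT,
  ∂PSU = SU − PU + PS.
The 18×12 boundary matrix has rank 12 and Smith normal form diag(1,1,1,1,1,1,1,1,1,1,1,2).

From H_k ≅ ker(∂_k) / im(∂_{k+1}) we obtain:

  H_0: rank C_0 − rank ∂_1 = 7 − 6 = 1, and the invariant factors of ∂_1 are all 1, so H_0 = Z.
  H_1: rank ker ∂_1 − rank ∂_2 = (18 − 6) − 12 = 0, and ∂_2 has invariant factor 2 > 1, so H_1 = Z_2.
  H_2: rank ker ∂_2 − rank ∂_3 = (12 − 12) − 0 = 0, and there is no ∂_3, so H_2 = 0.

As a check, the Euler characteristic is 7 − 18 + 12 = 1, which agrees with 1 − 0 + 0 = 1.
(K is a triangulation of the real projective plane RP^2.)

H_0 = Z,  H_1 = Z_2,  H_2 = 0.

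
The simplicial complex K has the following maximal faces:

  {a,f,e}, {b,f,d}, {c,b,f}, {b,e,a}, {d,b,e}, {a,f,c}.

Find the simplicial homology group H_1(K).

Fix the vertex order a < b < c < d < e < f and write every simplex with vertices in increasing order. Then dim K = 2 and the simplices of K are:

  0-simplices (6): a, b, c, d, e, f
  1-simplices (12): ab, ac, ae, af, bc, bd, be, bf, cf, de, df, ef
  2-simplices (6): abe, acf, aef, bcf, bde, bdf

Hence C_0 ≅ Z^6, C_1 ≅ Z^12, C_2 ≅ Z^6.

The boundary map ∂_1: C_1 → C_0 is given by ∂[p,q] = [q] − [p].
The 6×12 boundary matrix has rank 5 and Smith normal form diag(1,1,1,1,1).

Boundary ∂_2: C_2 → C_1 maps a triangle to the signed sum of its edges. For instance
  ∂bcf = cf − bf + bc,
  ∂bdf = df − bf + bd.
The resulting 12×6 matrix has rank 6, and its Smith normal form has invariant factors (1,1,1,1,1,1).

Now H_k = ker ∂_k / im ∂_{k+1}, so:

  H_1: rank ker ∂_1 − rank ∂_2 = (12 − 5) − 6 = 1, and the invariant factors of ∂_2 are all 1, so H_1 = Z.

H_1 = Z.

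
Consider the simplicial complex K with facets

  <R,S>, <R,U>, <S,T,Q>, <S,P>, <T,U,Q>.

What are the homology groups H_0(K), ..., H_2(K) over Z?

H_0 = Z,  H_1 = Z,  H_2 = 0.

Fix the vertex order P < Q < R < S < T < U and write every simplex with vertices in increasing order. Then dim K = 2 and the simplices of K are:

  0-simplices (6): P, Q, R, S, T, U
  1-simplices (8): PS, QS, QT, QU, RS, RU, ST, TU
  2-simplices (2): QST, QTU

giving chain groups C_0 ≅ Z^6, C_1 ≅ Z^8, C_2 ≅ Z^2.

The boundary map ∂_1: C_1 → C_0 maps an edge to its endpoints' difference, ∂[p,q] = q − p. For instance
  ∂QU = U − Q.
The resulting 6×8 matrix has rank 5, and its Smith normal form has invariant factors (1,1,1,1,1).

∂_2: C_2 → C_1 sends each 2-simplex [p,q,r] to [q,r] − [p,r] + [p,q]. For instance
  ∂QST = ST − QT + QS,
  ∂QTU = TU − QU + QT.
As a 8×2 matrix over Z this has rank 2, with invariant factors (1,1).

Now H_k = ker ∂_k / im ∂_{k+1}, so:

  H_0: rank C_0 − rank ∂_1 = 6 − 5 = 1, and the invariant factors of ∂_1 are all 1, so H_0 = Z.
  H_1: rank ker ∂_1 − rank ∂_2 = (8 − 5) − 2 = 1, and the invariant factors of ∂_2 are all 1, so H_1 = Z.
  H_2: rank ker ∂_2 − rank ∂_3 = (2 − 2) − 0 = 0, and there is no ∂_3, so H_2 = 0.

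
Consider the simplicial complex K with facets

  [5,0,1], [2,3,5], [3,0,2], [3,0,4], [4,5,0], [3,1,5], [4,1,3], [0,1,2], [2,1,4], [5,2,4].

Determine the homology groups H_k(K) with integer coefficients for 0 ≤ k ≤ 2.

H_0 ≅ Z,  H_1 ≅ Z/2,  H_2 = 0.

Order the vertices as 0 < 1 < 2 < 3 < 4 < 5. Listing each simplex with vertices in this order, K has dimension 2 with simplices:

  0-simplices (6): [0], [1], [2], [3], [4], [5]
  1-simplices (15): [0,1], [0,2], [0,3], [0,4], [0,5], [1,2], [1,3], [1,4], [1,5], [2,3], [2,4], [2,5], [3,4], [3,5], [4,5]
  2-simplices (10): [0,1,2], [0,1,5], [0,2,3], [0,3,4], [0,4,5], [1,2,4], [1,3,4], [1,3,5], [2,3,5], [2,4,5]

Hence C_0 ≅ Z^6, C_1 ≅ Z^15, C_2 ≅ Z^10.

Boundary ∂_1: C_1 → C_0 sends each edge [p,q] (with p < q) to q − p.
The 6×15 boundary matrix has rank 5 and Smith normal form diag(1,1,1,1,1).

∂_2: C_2 → C_1 acts by ∂[p,q,r] = [q,r] − [p,r] + [p,q]. For instance
  ∂[0,4,5] = [4,5] − [0,5] + [0,4],
  ∂[0,1,2] = [1,2] − [0,2] + [0,1].
The 15×10 boundary matrix has rank 10 and Smith normal form diag(1,1,1,1,1,1,1,1,1,2).

From H_k ≅ ker(∂_k) / im(∂_{k+1}) we obtain:

  H_0: rank C_0 − rank ∂_1 = 6 − 5 = 1, and the invariant factors of ∂_1 are all 1, so H_0 ≅ Z.
  H_1: rank ker ∂_1 − rank ∂_2 = (15 − 5) − 10 = 0, and ∂_2 has invariant factor 2 > 1, so H_1 ≅ Z/2.
  H_2: rank ker ∂_2 − rank ∂_3 = (10 − 10) − 0 = 0, and there is no ∂_3, so H_2 ≅ 0.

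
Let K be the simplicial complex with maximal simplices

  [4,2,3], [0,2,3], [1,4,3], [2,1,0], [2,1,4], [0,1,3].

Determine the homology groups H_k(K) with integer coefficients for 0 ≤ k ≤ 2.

Order the vertices as 0 < 1 < 2 < 3 < 4. Listing each simplex with vertices in this order, K has dimension 2 with simplices:

  0-simplices (5): [0], [1], [2], [3], [4]
  1-simplices (9): [0,1], [0,2], [0,3], [1,2], [1,3], [1,4], [2,3], [2,4], [3,4]
  2-simplices (6): [0,1,2], [0,1,3], [0,2,3], [1,2,4], [1,3,4], [2,3,4]

giving chain groups C_0 ≅ Z^5, C_1 ≅ Z^9, C_2 ≅ Z^6.

The boundary map ∂_1: C_1 → C_0 sends each edge [p,q] (with p < q) to q − p. For instance
  ∂[3,4] = [4] − [3].
The 5×9 boundary matrix has rank 4 and Smith normal form diag(1,1,1,1).

The boundary map ∂_2: C_2 → C_1 sends each 2-simplex [p,q,r] to [q,r] − [p,r] + [p,q]. For instance
  ∂[0,1,3] = [1,3] − [0,3] + [0,1],
  ∂[0,2,3] = [2,3] − [0,3] + [0,2].
The resulting 9×6 matrix has rank 5, and its Smith normal form has invariant factors (1,1,1,1,1).

Computing H_k = (kernel of ∂_k) / (image of ∂_{k+1}):

  H_0: rank C_0 − rank ∂_1 = 5 − 4 = 1, and the invariant factors of ∂_1 are all 1, so H_0 ≅ Z.
  H_1: rank ker ∂_1 − rank ∂_2 = (9 − 4) − 5 = 0, and the invariant factors of ∂_2 are all 1, so H_1 ≅ 0.
  H_2: rank ker ∂_2 − rank ∂_3 = (6 − 5) − 0 = 1, and there is no ∂_3, so H_2 ≅ Z.

H_0 ≅ Z,  H_1 = 0,  H_2 ≅ Z.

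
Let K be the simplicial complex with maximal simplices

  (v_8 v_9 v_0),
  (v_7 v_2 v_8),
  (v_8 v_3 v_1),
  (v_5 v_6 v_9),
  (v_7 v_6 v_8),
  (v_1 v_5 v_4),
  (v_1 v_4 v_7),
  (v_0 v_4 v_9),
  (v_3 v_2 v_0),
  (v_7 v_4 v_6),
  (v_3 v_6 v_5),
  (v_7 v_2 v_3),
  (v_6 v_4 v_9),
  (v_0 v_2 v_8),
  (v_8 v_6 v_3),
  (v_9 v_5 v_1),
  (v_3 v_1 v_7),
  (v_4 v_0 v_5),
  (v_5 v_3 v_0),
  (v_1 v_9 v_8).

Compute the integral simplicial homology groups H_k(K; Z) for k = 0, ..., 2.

H_0 ≅ Z,  H_1 ≅ Z ⊕ Z_2,  H_2 = 0.

Take the total order v_0 < v_1 < v_2 < v_3 < v_4 < v_5 < v_6 < v_7 < v_8 < v_9 on the vertex set. Then K (dimension 2) consists of the simplices:

  0-simplices (10): [v_0], [v_1], [v_2], [v_3], [v_4], [v_5], [v_6], [v_7], [v_8], [v_9]
  1-simplices (30): (30 of them)
  2-simplices (20): (20 of them)

giving chain groups C_0 ≅ Z^10, C_1 ≅ Z^30, C_2 ≅ Z^20.

The boundary map ∂_1: C_1 → C_0 maps an edge to its endpoints' difference, ∂[p,q] = q − p.
The 10×30 boundary matrix has rank 9 and Smith normal form diag(1,1,1,1,1,1,1,1,1).

The boundary map ∂_2: C_2 → C_1 sends each 2-simplex [p,q,r] to [q,r] − [p,r] + [p,q]. For instance
  ∂[v_0,v_2,v_3] = [v_2,v_3] − [v_0,v_3] + [v_0,v_2],
  ∂[v_0,v_4,v_5] = [v_4,v_5] − [v_0,v_5] + [v_0,v_4].
The resulting 30×20 matrix has rank 20, and its Smith normal form has invariant factors (1,1,1,1,1,1,1,1,1,1,1,1,1,1,1,1,1,1,1,2).

Reading off H_k = ker ∂_k / im ∂_{k+1}:

  H_0: rank C_0 − rank ∂_1 = 10 − 9 = 1, and the invariant factors of ∂_1 are all 1, so H_0 = Z.
  H_1: rank ker ∂_1 − rank ∂_2 = (30 − 9) − 20 = 1, and ∂_2 has invariant factor 2 > 1, so H_1 = Z ⊕ Z_2.
  H_2: rank ker ∂_2 − rank ∂_3 = (20 − 20) − 0 = 0, and there is no ∂_3, so H_2 = 0.

As a check, the Euler characteristic is 10 − 30 + 20 = 0, which agrees with 1 − 1 + 0 = 0.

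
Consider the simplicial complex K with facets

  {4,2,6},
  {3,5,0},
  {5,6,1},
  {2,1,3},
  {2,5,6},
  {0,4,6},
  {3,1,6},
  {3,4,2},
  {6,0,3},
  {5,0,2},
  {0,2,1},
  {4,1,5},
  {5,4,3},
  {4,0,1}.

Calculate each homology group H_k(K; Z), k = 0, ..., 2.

Take the total order 0 < 1 < 2 < 3 < 4 < 5 < 6 on the vertex set. Then K (dimension 2) consists of the simplices:

  0-simplices (7): [0], [1], [2], [3], [4], [5], [6]
  1-simplices (21): [0,1], [0,2], [0,3], [0,4], [0,5], [0,6], [1,2], [1,3], [1,4], [1,5], [1,6], [2,3], [2,4], [2,5], [2,6], [3,4], [3,5], [3,6], [4,5], [4,6], [5,6]
  2-simplices (14): [0,1,2], [0,1,4], [0,2,5], [0,3,5], [0,3,6], [0,4,6], [1,2,3], [1,3,6], [1,4,5], [1,5,6], [2,3,4], [2,4,6], [2,5,6], [3,4,5]

so the chain groups are C_0 ≅ Z^7, C_1 ≅ Z^21, C_2 ≅ Z^14.

Boundary ∂_1: C_1 → C_0 is given by ∂[p,q] = [q] − [p].
The 7×21 boundary matrix has rank 6 and Smith normal form diag(1,1,1,1,1,1).

∂_2: C_2 → C_1 maps a triangle to the signed sum of its edges. For instance
  ∂[0,3,5] = [3,5] − [0,5] + [0,3],
  ∂[1,2,3] = [2,3] − [1,3] + [1,2].
As a 21×14 matrix over Z this has rank 13, with invariant factors (1,1,1,1,1,1,1,1,1,1,1,1,1).

Computing H_k = (kernel of ∂_k) / (image of ∂_{k+1}):

  H_0: rank C_0 − rank ∂_1 = 7 − 6 = 1, and the invariant factors of ∂_1 are all 1, so H_0 = Z.
  H_1: rank ker ∂_1 − rank ∂_2 = (21 − 6) − 13 = 2, and the invariant factors of ∂_2 are all 1, so H_1 = Z^2.
  H_2: rank ker ∂_2 − rank ∂_3 = (14 − 13) − 0 = 1, and there is no ∂_3, so H_2 = Z.

As a check, the Euler characteristic is 7 − 21 + 14 = 0, which agrees with 1 − 2 + 1 = 0.

H_0 = Z,  H_1 = Z^2,  H_2 = Z.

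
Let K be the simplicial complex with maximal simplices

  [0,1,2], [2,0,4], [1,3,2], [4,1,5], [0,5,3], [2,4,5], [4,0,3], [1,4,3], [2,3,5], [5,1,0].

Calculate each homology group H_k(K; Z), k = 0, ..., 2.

We work with the vertex ordering 0 < 1 < 2 < 3 < 4 < 5. The simplices of K, each written with vertices in increasing order, are:

  0-simplices (6): [0], [1], [2], [3], [4], [5]
  1-simplices (15): [0,1], [0,2], [0,3], [0,4], [0,5], [1,2], [1,3], [1,4], [1,5], [2,3], [2,4], [2,5], [3,4], [3,5], [4,5]
  2-simplices (10): [0,1,2], [0,1,5], [0,2,4], [0,3,4], [0,3,5], [1,2,3], [1,3,4], [1,4,5], [2,3,5], [2,4,5]

so the chain groups are C_0 ≅ Z^6, C_1 ≅ Z^15, C_2 ≅ Z^10.

Boundary ∂_1: C_1 → C_0 maps an edge to its endpoints' difference, ∂[p,q] = q − p. For instance
  ∂[0,4] = [4] − [0].
The 6×15 boundary matrix has rank 5 and Smith normal form diag(1,1,1,1,1).

Boundary ∂_2: C_2 → C_1 acts by ∂[p,q,r] = [q,r] − [p,r] + [p,q]. For instance
  ∂[0,1,2] = [1,2] − [0,2] + [0,1],
  ∂[1,4,5] = [4,5] − [1,5] + [1,4].
The resulting 15×10 matrix has rank 10, and its Smith normal form has invariant factors (1,1,1,1,1,1,1,1,1,2).

Reading off H_k = ker ∂_k / im ∂_{k+1}:

  H_0: rank C_0 − rank ∂_1 = 6 − 5 = 1, and the invariant factors of ∂_1 are all 1, so H_0 = Z.
  H_1: rank ker ∂_1 − rank ∂_2 = (15 − 5) − 10 = 0, and ∂_2 has invariant factor 2 > 1, so H_1 = Z/2.
  H_2: rank ker ∂_2 − rank ∂_3 = (10 − 10) − 0 = 0, and there is no ∂_3, so H_2 = 0.

As a check, the Euler characteristic is 6 − 15 + 10 = 1, which agrees with 1 − 0 + 0 = 1.

H_0 = Z,  H_1 = Z/2,  H_2 = 0.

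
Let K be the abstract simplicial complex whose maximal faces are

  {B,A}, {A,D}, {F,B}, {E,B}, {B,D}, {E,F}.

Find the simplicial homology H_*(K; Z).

Order the vertices as A < B < D < E < F. Listing each simplex with vertices in this order, K has dimension 1 with simplices:

  0-simplices (5): A, B, D, E, F
  1-simplices (6): AB, AD, BD, BE, BF, EF

Hence C_0 ≅ Z^5, C_1 ≅ Z^6.

∂_1: C_1 → C_0 is given by ∂[p,q] = [q] − [p]. For instance
  ∂EF = F − E.
The 5×6 boundary matrix has rank 4 and Smith normal form diag(1,1,1,1).

Reading off H_k = ker ∂_k / im ∂_{k+1}:

  H_0: rank C_0 − rank ∂_1 = 5 − 4 = 1, and the invariant factors of ∂_1 are all 1, so H_0 = Z.
  H_1: rank ker ∂_1 − rank ∂_2 = (6 − 4) − 0 = 2, and there is no ∂_2, so H_1 = Z^2.

H_0 = Z,  H_1 = Z^2.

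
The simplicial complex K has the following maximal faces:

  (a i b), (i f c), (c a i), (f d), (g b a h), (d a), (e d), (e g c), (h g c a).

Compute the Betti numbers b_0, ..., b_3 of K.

b_0 = 1, b_1 = 2, b_2 = 0, b_3 = 0.

K has 9 vertices, 19 edges, 11 triangles, 2 3-simplices.
rank ∂_0 = 0, rank ∂_1 = 8 ⇒ b_0 = 9 − 0 − 8 = 1; all invariant factors of ∂_1 are 1 so no torsion. So H_0 = Z.
rank ∂_1 = 8, rank ∂_2 = 9 ⇒ b_1 = 19 − 8 − 9 = 2; all invariant factors of ∂_2 are 1 so no torsion. So H_1 = Z^2.
rank ∂_2 = 9, rank ∂_3 = 2 ⇒ b_2 = 11 − 9 − 2 = 0; all invariant factors of ∂_3 are 1 so no torsion. So H_2 = 0.
rank ∂_3 = 2, rank ∂_4 = 0 ⇒ b_3 = 2 − 2 − 0 = 0. So H_3 = 0.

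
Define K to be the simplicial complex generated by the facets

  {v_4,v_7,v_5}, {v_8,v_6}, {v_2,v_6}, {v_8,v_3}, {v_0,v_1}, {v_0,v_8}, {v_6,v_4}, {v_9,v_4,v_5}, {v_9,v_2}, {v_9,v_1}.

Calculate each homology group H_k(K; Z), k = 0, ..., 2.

H_0 = Z,  H_1 = Z^2,  H_2 = 0.

K has 10 vertices, 13 edges, 2 triangles.
rank ∂_0 = 0, rank ∂_1 = 9 ⇒ b_0 = 10 − 0 − 9 = 1; all invariant factors of ∂_1 are 1 so no torsion. So H_0 ≅ Z.
rank ∂_1 = 9, rank ∂_2 = 2 ⇒ b_1 = 13 − 9 − 2 = 2; all invariant factors of ∂_2 are 1 so no torsion. So H_1 ≅ Z^2.
rank ∂_2 = 2, rank ∂_3 = 0 ⇒ b_2 = 2 − 2 − 0 = 0. So H_2 ≅ 0.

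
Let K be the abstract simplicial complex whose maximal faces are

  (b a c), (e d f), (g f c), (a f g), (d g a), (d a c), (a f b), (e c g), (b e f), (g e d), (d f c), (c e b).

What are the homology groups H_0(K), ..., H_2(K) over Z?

H_0 = Z,  H_1 = Z/2,  H_2 = 0.

Take the total order a < b < c < d < e < f < g on the vertex set. Then K (dimension 2) consists of the simplices:

  0-simplices (7): a, b, c, d, e, f, g
  1-simplices (18): ab, ac, ad, af, ag, bc, be, bf, cd, ce, cf, cg, de, df, dg, ef, eg, fg
  2-simplices (12): abc, abf, acd, adg, afg, bce, bef, cdf, ceg, cfg, def, deg

giving chain groups C_0 ≅ Z^7, C_1 ≅ Z^18, C_2 ≅ Z^12.

Boundary ∂_1: C_1 → C_0 maps an edge to its endpoints' difference, ∂[p,q] = q − p. For instance
  ∂ef = f − e.
The resulting 7×18 matrix has rank 6, and its Smith normal form has invariant factors (1,1,1,1,1,1).

The boundary map ∂_2: C_2 → C_1 acts by ∂[p,q,r] = [q,r] − [p,r] + [p,q]. For instance
  ∂deg = eg − dg + de,
  ∂acd = cd − ad + ac.
The resulting 18×12 matrix has rank 12, and its Smith normal form has invariant factors (1,1,1,1,1,1,1,1,1,1,1,2).

Computing H_k = (kernel of ∂_k) / (image of ∂_{k+1}):

  H_0: rank C_0 − rank ∂_1 = 7 − 6 = 1, and the invariant factors of ∂_1 are all 1, so H_0 = Z.
  H_1: rank ker ∂_1 − rank ∂_2 = (18 − 6) − 12 = 0, and ∂_2 has invariant factor 2 > 1, so H_1 = Z/2.
  H_2: rank ker ∂_2 − rank ∂_3 = (12 − 12) − 0 = 0, and there is no ∂_3, so H_2 = 0.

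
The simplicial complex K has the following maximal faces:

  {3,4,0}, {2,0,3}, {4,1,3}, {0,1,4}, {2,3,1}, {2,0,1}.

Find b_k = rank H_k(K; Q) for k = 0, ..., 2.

Fix the vertex order 0 < 1 < 2 < 3 < 4 and write every simplex with vertices in increasing order. Then dim K = 2 and the simplices of K are:

  0-simplices (5): [0], [1], [2], [3], [4]
  1-simplices (9): [0,1], [0,2], [0,3], [0,4], [1,2], [1,3], [1,4], [2,3], [3,4]
  2-simplices (6): [0,1,2], [0,1,4], [0,2,3], [0,3,4], [1,2,3], [1,3,4]

giving chain groups C_0 ≅ Z^5, C_1 ≅ Z^9, C_2 ≅ Z^6.

Boundary ∂_1: C_1 → C_0 maps an edge to its endpoints' difference, ∂[p,q] = q − p.
The 5×9 boundary matrix has rank 4 and Smith normal form diag(1,1,1,1).

Boundary ∂_2: C_2 → C_1 sends each 2-simplex [p,q,r] to [q,r] − [p,r] + [p,q]. For instance
  ∂[1,3,4] = [3,4] − [1,4] + [1,3],
  ∂[0,3,4] = [3,4] − [0,4] + [0,3].
As a 9×6 matrix over Z this has rank 5, with invariant factors (1,1,1,1,1).

Now H_k = ker ∂_k / im ∂_{k+1}, so:

  H_0: rank C_0 − rank ∂_1 = 5 − 4 = 1, and the invariant factors of ∂_1 are all 1, so H_0 ≅ Z.
  H_1: rank ker ∂_1 − rank ∂_2 = (9 − 4) − 5 = 0, and the invariant factors of ∂_2 are all 1, so H_1 ≅ 0.
  H_2: rank ker ∂_2 − rank ∂_3 = (6 − 5) − 0 = 1, and there is no ∂_3, so H_2 ≅ Z.

(K is a triangulation of the 2-sphere S^2.)

Hence the Betti numbers are b_0 = 1, b_1 = 0, b_2 = 1.

b_0 = 1, b_1 = 0, b_2 = 1.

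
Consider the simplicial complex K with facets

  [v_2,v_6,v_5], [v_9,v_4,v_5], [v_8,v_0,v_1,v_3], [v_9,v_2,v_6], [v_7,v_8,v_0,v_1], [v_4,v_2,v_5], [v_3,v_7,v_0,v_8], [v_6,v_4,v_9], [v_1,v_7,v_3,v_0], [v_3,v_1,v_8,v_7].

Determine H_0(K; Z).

H_0 = Z^2.

Take the total order v_0 < v_1 < v_2 < v_3 < v_4 < v_5 < v_6 < v_7 < v_8 < v_9 on the vertex set. Then K (dimension 3) consists of the simplices:

  0-simplices (10): [v_0], [v_1], [v_2], [v_3], [v_4], [v_5], [v_6], [v_7], [v_8], [v_9]
  1-simplices (20): (20 of them)
  2-simplices (15): (15 of them)
  3-simplices (5): [v_0,v_1,v_3,v_7], [v_0,v_1,v_3,v_8], [v_0,v_1,v_7,v_8], [v_0,v_3,v_7,v_8], [v_1,v_3,v_7,v_8]

Hence C_0 ≅ Z^10, C_1 ≅ Z^20, C_2 ≅ Z^15, C_3 ≅ Z^5.

∂_1: C_1 → C_0 maps an edge to its endpoints' difference, ∂[p,q] = q − p.
This gives a 10×20 integer matrix of rank 8; reducing to Smith normal form yields diagonal entries (1,1,1,1,1,1,1,1).

∂_2: C_2 → C_1 maps a triangle to the signed sum of its edges. For instance
  ∂[v_2,v_4,v_5] = [v_4,v_5] − [v_2,v_5] + [v_2,v_4],
  ∂[v_0,v_1,v_3] = [v_1,v_3] − [v_0,v_3] + [v_0,v_1].
The resulting 20×15 matrix has rank 11, and its Smith normal form has invariant factors (1,1,1,1,1,1,1,1,1,1,1).

The boundary map ∂_3: C_3 → C_2 sends each 3-simplex σ to the alternating sum Σ_i (−1)^i (σ with its i-th vertex removed). For instance
  ∂[v_0,v_1,v_3,v_8] = [v_1,v_3,v_8] − [v_0,v_3,v_8] + [v_0,v_1,v_8] − [v_0,v_1,v_3],
  ∂[v_1,v_3,v_7,v_8] = [v_3,v_7,v_8] − [v_1,v_7,v_8] + [v_1,v_3,v_8] − [v_1,v_3,v_7].
As a 15×5 matrix over Z this has rank 4, with invariant factors (1,1,1,1).

Reading off H_k = ker ∂_k / im ∂_{k+1}:

  H_0: rank C_0 − rank ∂_1 = 10 − 8 = 2, and the invariant factors of ∂_1 are all 1, so H_0 ≅ Z^2.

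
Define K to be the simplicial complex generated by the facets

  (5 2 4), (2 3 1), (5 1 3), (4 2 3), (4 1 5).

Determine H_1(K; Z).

H_1 = Z.

K has 5 vertices, 10 edges, 5 triangles.
rank ∂_1 = 4, rank ∂_2 = 5 ⇒ b_1 = 10 − 4 − 5 = 1; all invariant factors of ∂_2 are 1 so no torsion. So H_1 = Z.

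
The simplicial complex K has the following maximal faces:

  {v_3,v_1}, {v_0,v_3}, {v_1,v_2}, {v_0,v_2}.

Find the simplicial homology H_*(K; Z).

Take the total order v_0 < v_1 < v_2 < v_3 on the vertex set. Then K (dimension 1) consists of the simplices:

  0-simplices (4): [v_0], [v_1], [v_2], [v_3]
  1-simplices (4): [v_0,v_2], [v_0,v_3], [v_1,v_2], [v_1,v_3]

giving chain groups C_0 ≅ Z^4, C_1 ≅ Z^4.

The boundary map ∂_1: C_1 → C_0 sends each edge [p,q] (with p < q) to q − p.
This gives a 4×4 integer matrix of rank 3; reducing to Smith normal form yields diagonal entries (1,1,1).

Computing H_k = (kernel of ∂_k) / (image of ∂_{k+1}):

  H_0: rank C_0 − rank ∂_1 = 4 − 3 = 1, and the invariant factors of ∂_1 are all 1, so H_0 ≅ Z.
  H_1: rank ker ∂_1 − rank ∂_2 = (4 − 3) − 0 = 1, and there is no ∂_2, so H_1 ≅ Z.

(K is a triangulation of the circle S^1.)

H_0 ≅ Z,  H_1 ≅ Z.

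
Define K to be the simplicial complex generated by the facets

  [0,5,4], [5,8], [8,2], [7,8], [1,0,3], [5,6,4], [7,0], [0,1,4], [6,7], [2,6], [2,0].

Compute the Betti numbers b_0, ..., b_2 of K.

b_0 = 1, b_1 = 4, b_2 = 0.

Order the vertices as 0 < 1 < 2 < 3 < 4 < 5 < 6 < 7 < 8. Listing each simplex with vertices in this order, K has dimension 2 with simplices:

  0-simplices (9): [0], [1], [2], [3], [4], [5], [6], [7], [8]
  1-simplices (16): [0,1], [0,2], [0,3], [0,4], [0,5], [0,7], [1,3], [1,4], [2,6], [2,8], [4,5], [4,6], [5,6], [5,8], [6,7], [7,8]
  2-simplices (4): [0,1,3], [0,1,4], [0,4,5], [4,5,6]

giving chain groups C_0 ≅ Z^9, C_1 ≅ Z^16, C_2 ≅ Z^4.

Boundary ∂_1: C_1 → C_0 maps an edge to its endpoints' difference, ∂[p,q] = q − p.
This gives a 9×16 integer matrix of rank 8; reducing to Smith normal form yields diagonal entries (1,1,1,1,1,1,1,1).

Boundary ∂_2: C_2 → C_1 maps a triangle to the signed sum of its edges. For instance
  ∂[0,4,5] = [4,5] − [0,5] + [0,4],
  ∂[0,1,3] = [1,3] − [0,3] + [0,1].
This gives a 16×4 integer matrix of rank 4; reducing to Smith normal form yields diagonal entries (1,1,1,1).

Reading off H_k = ker ∂_k / im ∂_{k+1}:

  H_0: rank C_0 − rank ∂_1 = 9 − 8 = 1, and the invariant factors of ∂_1 are all 1, so H_0 = Z.
  H_1: rank ker ∂_1 − rank ∂_2 = (16 − 8) − 4 = 4, and the invariant factors of ∂_2 are all 1, so H_1 = Z^4.
  H_2: rank ker ∂_2 − rank ∂_3 = (4 − 4) − 0 = 0, and there is no ∂_3, so H_2 = 0.

As a check, the Euler characteristic is 9 − 16 + 4 = -3, which agrees with 1 − 4 + 0 = -3.

Hence the Betti numbers are b_0 = 1, b_1 = 4, b_2 = 0.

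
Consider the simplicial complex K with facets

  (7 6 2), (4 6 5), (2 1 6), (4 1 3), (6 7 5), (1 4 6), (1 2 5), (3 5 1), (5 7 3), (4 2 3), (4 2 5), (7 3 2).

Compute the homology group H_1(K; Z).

H_1 = Z/2Z.

Take the total order 1 < 2 < 3 < 4 < 5 < 6 < 7 on the vertex set. Then K (dimension 2) consists of the simplices:

  0-simplices (7): [1], [2], [3], [4], [5], [6], [7]
  1-simplices (18): [1,2], [1,3], [1,4], [1,5], [1,6], [2,3], [2,4], [2,5], [2,6], [2,7], [3,4], [3,5], [3,7], [4,5], [4,6], [5,6], [5,7], [6,7]
  2-simplices (12): [1,2,5], [1,2,6], [1,3,4], [1,3,5], [1,4,6], [2,3,4], [2,3,7], [2,4,5], [2,6,7], [3,5,7], [4,5,6], [5,6,7]

so the chain groups are C_0 ≅ Z^7, C_1 ≅ Z^18, C_2 ≅ Z^12.

∂_1: C_1 → C_0 sends each edge [p,q] (with p < q) to q − p.
The 7×18 boundary matrix has rank 6 and Smith normal form diag(1,1,1,1,1,1).

The boundary map ∂_2: C_2 → C_1 acts by ∂[p,q,r] = [q,r] − [p,r] + [p,q]. For instance
  ∂[1,3,5] = [3,5] − [1,5] + [1,3],
  ∂[1,3,4] = [3,4] − [1,4] + [1,3].
This gives a 18×12 integer matrix of rank 12; reducing to Smith normal form yields diagonal entries (1,1,1,1,1,1,1,1,1,1,1,2).

From H_k ≅ ker(∂_k) / im(∂_{k+1}) we obtain:

  H_1: rank ker ∂_1 − rank ∂_2 = (18 − 6) − 12 = 0, and ∂_2 has invariant factor 2 > 1, so H_1 = Z/2Z.

(K is a triangulation of the real projective plane RP^2.)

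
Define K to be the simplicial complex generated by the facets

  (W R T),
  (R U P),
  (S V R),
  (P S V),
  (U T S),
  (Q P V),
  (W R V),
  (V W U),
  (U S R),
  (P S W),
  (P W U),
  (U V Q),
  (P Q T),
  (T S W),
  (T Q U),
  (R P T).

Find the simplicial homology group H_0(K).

H_0 ≅ Z.

Take the total order P < Q < R < S < T < U < V < W on the vertex set. Then K (dimension 2) consists of the simplices:

  0-simplices (8): P, Q, R, S, T, U, V, W
  1-simplices (24): PQ, PR, PS, PT, PU, PV, PW, QT, QU, QV, RS, RT, RU, RV, RW, ST, SU, SV, SW, TU, TW, UV, UW, VW
  2-simplices (16): PQT, PQV, PRT, PRU, PSV, PSW, PUW, QTU, QUV, RSU, RSV, RTW, RVW, STU, STW, UVW

giving chain groups C_0 ≅ Z^8, C_1 ≅ Z^24, C_2 ≅ Z^16.

Boundary ∂_1: C_1 → C_0 sends each edge [p,q] (with p < q) to q − p. For instance
  ∂RW = W − R.
The 8×24 boundary matrix has rank 7 and Smith normal form diag(1,1,1,1,1,1,1).

The boundary map ∂_2: C_2 → C_1 acts by ∂[p,q,r] = [q,r] − [p,r] + [p,q]. For instance
  ∂PUW = UW − PW + PU,
  ∂STW = TW − SW + ST.
As a 24×16 matrix over Z this has rank 15, with invariant factors (1,1,1,1,1,1,1,1,1,1,1,1,1,1,1).

Computing H_k = (kernel of ∂_k) / (image of ∂_{k+1}):

  H_0: rank C_0 − rank ∂_1 = 8 − 7 = 1, and the invariant factors of ∂_1 are all 1, so H_0 = Z.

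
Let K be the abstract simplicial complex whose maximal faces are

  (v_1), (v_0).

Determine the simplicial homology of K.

Fix the vertex order v_0 < v_1 and write every simplex with vertices in increasing order. Then dim K = 0 and the simplices of K are:

  0-simplices (2): [v_0], [v_1]

Hence C_0 ≅ Z^2.

From H_k ≅ ker(∂_k) / im(∂_{k+1}) we obtain:

  H_0: rank C_0 − rank ∂_1 = 2 − 0 = 2, and there is no ∂_1, so H_0 ≅ Z^2.

H_0 = Z^2.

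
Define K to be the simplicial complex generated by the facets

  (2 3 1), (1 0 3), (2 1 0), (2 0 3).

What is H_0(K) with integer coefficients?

H_0 = Z.

Take the total order 0 < 1 < 2 < 3 on the vertex set. Then K (dimension 2) consists of the simplices:

  0-simplices (4): [0], [1], [2], [3]
  1-simplices (6): [0,1], [0,2], [0,3], [1,2], [1,3], [2,3]
  2-simplices (4): [0,1,2], [0,1,3], [0,2,3], [1,2,3]

Hence C_0 ≅ Z^4, C_1 ≅ Z^6, C_2 ≅ Z^4.

Boundary ∂_1: C_1 → C_0 sends each edge [p,q] (with p < q) to q − p. For instance
  ∂[0,2] = [2] − [0].
As a 4×6 matrix over Z this has rank 3, with invariant factors (1,1,1).

The boundary map ∂_2: C_2 → C_1 maps a triangle to the signed sum of its edges. For instance
  ∂[1,2,3] = [2,3] − [1,3] + [1,2],
  ∂[0,1,2] = [1,2] − [0,2] + [0,1].
As a 6×4 matrix over Z this has rank 3, with invariant factors (1,1,1).

Now H_k = ker ∂_k / im ∂_{k+1}, so:

  H_0: rank C_0 − rank ∂_1 = 4 − 3 = 1, and the invariant factors of ∂_1 are all 1, so H_0 ≅ Z.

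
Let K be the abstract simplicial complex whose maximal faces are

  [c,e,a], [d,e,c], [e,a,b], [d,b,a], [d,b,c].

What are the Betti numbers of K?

Order the vertices as a < b < c < d < e. Listing each simplex with vertices in this order, K has dimension 2 with simplices:

  0-simplices (5): a, b, c, d, e
  1-simplices (10): ab, ac, ad, ae, bc, bd, be, cd, ce, de
  2-simplices (5): abd, abe, ace, bcd, cde

Hence C_0 ≅ Z^5, C_1 ≅ Z^10, C_2 ≅ Z^5.

∂_1: C_1 → C_0 sends each edge [p,q] (with p < q) to q − p.
The resulting 5×10 matrix has rank 4, and its Smith normal form has invariant factors (1,1,1,1).

Boundary ∂_2: C_2 → C_1 sends each 2-simplex [p,q,r] to [q,r] − [p,r] + [p,q]. For instance
  ∂ace = ce − ae + ac,
  ∂bcd = cd − bd + bc.
This gives a 10×5 integer matrix of rank 5; reducing to Smith normal form yields diagonal entries (1,1,1,1,1).

From H_k ≅ ker(∂_k) / im(∂_{k+1}) we obtain:

  H_0: rank C_0 − rank ∂_1 = 5 − 4 = 1, and the invariant factors of ∂_1 are all 1, so H_0 ≅ Z.
  H_1: rank ker ∂_1 − rank ∂_2 = (10 − 4) − 5 = 1, and the invariant factors of ∂_2 are all 1, so H_1 ≅ Z.
  H_2: rank ker ∂_2 − rank ∂_3 = (5 − 5) − 0 = 0, and there is no ∂_3, so H_2 ≅ 0.

(K is a triangulation of the Möbius band.)

Hence the Betti numbers are b_0 = 1, b_1 = 1, b_2 = 0.

b_0 = 1, b_1 = 1, b_2 = 0.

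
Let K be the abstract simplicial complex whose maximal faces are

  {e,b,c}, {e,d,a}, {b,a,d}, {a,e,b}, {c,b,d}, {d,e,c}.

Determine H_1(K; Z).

Take the total order a < b < c < d < e on the vertex set. Then K (dimension 2) consists of the simplices:

  0-simplices (5): a, b, c, d, e
  1-simplices (9): ab, ad, ae, bc, bd, be, cd, ce, de
  2-simplices (6): abd, abe, ade, bcd, bce, cde

giving chain groups C_0 ≅ Z^5, C_1 ≅ Z^9, C_2 ≅ Z^6.

Boundary ∂_1: C_1 → C_0 sends each edge [p,q] (with p < q) to q − p. For instance
  ∂ae = e − a.
The resulting 5×9 matrix has rank 4, and its Smith normal form has invariant factors (1,1,1,1).

The boundary map ∂_2: C_2 → C_1 sends each 2-simplex [p,q,r] to [q,r] − [p,r] + [p,q]. For instance
  ∂cde = de − ce + cd,
  ∂abd = bd − ad + ab.
The 9×6 boundary matrix has rank 5 and Smith normal form diag(1,1,1,1,1).

From H_k ≅ ker(∂_k) / im(∂_{k+1}) we obtain:

  H_1: rank ker ∂_1 − rank ∂_2 = (9 − 4) − 5 = 0, and the invariant factors of ∂_2 are all 1, so H_1 = 0.

H_1 = 0.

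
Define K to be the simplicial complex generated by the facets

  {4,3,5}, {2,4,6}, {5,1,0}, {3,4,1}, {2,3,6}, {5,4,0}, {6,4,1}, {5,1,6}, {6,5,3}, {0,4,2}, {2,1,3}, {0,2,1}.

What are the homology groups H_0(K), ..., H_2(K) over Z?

Take the total order 0 < 1 < 2 < 3 < 4 < 5 < 6 on the vertex set. Then K (dimension 2) consists of the simplices:

  0-simplices (7): [0], [1], [2], [3], [4], [5], [6]
  1-simplices (18): [0,1], [0,2], [0,4], [0,5], [1,2], [1,3], [1,4], [1,5], [1,6], [2,3], [2,4], [2,6], [3,4], [3,5], [3,6], [4,5], [4,6], [5,6]
  2-simplices (12): [0,1,2], [0,1,5], [0,2,4], [0,4,5], [1,2,3], [1,3,4], [1,4,6], [1,5,6], [2,3,6], [2,4,6], [3,4,5], [3,5,6]

Hence C_0 ≅ Z^7, C_1 ≅ Z^18, C_2 ≅ Z^12.

The boundary map ∂_1: C_1 → C_0 sends each edge [p,q] (with p < q) to q − p. For instance
  ∂[3,4] = [4] − [3].
The resulting 7×18 matrix has rank 6, and its Smith normal form has invariant factors (1,1,1,1,1,1).

∂_2: C_2 → C_1 sends each 2-simplex [p,q,r] to [q,r] − [p,r] + [p,q]. For instance
  ∂[1,5,6] = [5,6] − [1,6] + [1,5],
  ∂[0,4,5] = [4,5] − [0,5] + [0,4].
This gives a 18×12 integer matrix of rank 12; reducing to Smith normal form yields diagonal entries (1,1,1,1,1,1,1,1,1,1,1,2).

Computing H_k = (kernel of ∂_k) / (image of ∂_{k+1}):

  H_0: rank C_0 − rank ∂_1 = 7 − 6 = 1, and the invariant factors of ∂_1 are all 1, so H_0 ≅ Z.
  H_1: rank ker ∂_1 − rank ∂_2 = (18 − 6) − 12 = 0, and ∂_2 has invariant factor 2 > 1, so H_1 ≅ Z/2.
  H_2: rank ker ∂_2 − rank ∂_3 = (12 − 12) − 0 = 0, and there is no ∂_3, so H_2 ≅ 0.

(K is a triangulation of the real projective plane RP^2.)

H_0 = Z,  H_1 = Z/2,  H_2 = 0.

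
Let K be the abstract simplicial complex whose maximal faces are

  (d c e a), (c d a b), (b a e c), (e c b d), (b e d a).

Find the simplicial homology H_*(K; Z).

H_0 ≅ Z,  H_1 = 0,  H_2 = 0,  H_3 ≅ Z.

Take the total order a < b < c < d < e on the vertex set. Then K (dimension 3) consists of the simplices:

  0-simplices (5): a, b, c, d, e
  1-simplices (10): ab, ac, ad, ae, bc, bd, be, cd, ce, de
  2-simplices (10): abc, abd, abe, acd, ace, ade, bcd, bce, bde, cde
  3-simplices (5): abcd, abce, abde, acde, bcde

giving chain groups C_0 ≅ Z^5, C_1 ≅ Z^10, C_2 ≅ Z^10, C_3 ≅ Z^5.

∂_1: C_1 → C_0 maps an edge to its endpoints' difference, ∂[p,q] = q − p.
The resulting 5×10 matrix has rank 4, and its Smith normal form has invariant factors (1,1,1,1).

∂_2: C_2 → C_1 acts by ∂[p,q,r] = [q,r] − [p,r] + [p,q]. For instance
  ∂cde = de − ce + cd,
  ∂abd = bd − ad + ab.
The 10×10 boundary matrix has rank 6 and Smith normal form diag(1,1,1,1,1,1).

Boundary ∂_3: C_3 → C_2 sends each 3-simplex σ to the alternating sum Σ_i (−1)^i (σ with its i-th vertex removed). For instance
  ∂abde = bde − ade + abe − abd,
  ∂abce = bce − ace + abe − abc.
As a 10×5 matrix over Z this has rank 4, with invariant factors (1,1,1,1).

Reading off H_k = ker ∂_k / im ∂_{k+1}:

  H_0: rank C_0 − rank ∂_1 = 5 − 4 = 1, and the invariant factors of ∂_1 are all 1, so H_0 ≅ Z.
  H_1: rank ker ∂_1 − rank ∂_2 = (10 − 4) − 6 = 0, and the invariant factors of ∂_2 are all 1, so H_1 ≅ 0.
  H_2: rank ker ∂_2 − rank ∂_3 = (10 − 6) − 4 = 0, and the invariant factors of ∂_3 are all 1, so H_2 ≅ 0.
  H_3: rank ker ∂_3 − rank ∂_4 = (5 − 4) − 0 = 1, and there is no ∂_4, so H_3 ≅ Z.

(K is a triangulation of the 3-sphere S^3.)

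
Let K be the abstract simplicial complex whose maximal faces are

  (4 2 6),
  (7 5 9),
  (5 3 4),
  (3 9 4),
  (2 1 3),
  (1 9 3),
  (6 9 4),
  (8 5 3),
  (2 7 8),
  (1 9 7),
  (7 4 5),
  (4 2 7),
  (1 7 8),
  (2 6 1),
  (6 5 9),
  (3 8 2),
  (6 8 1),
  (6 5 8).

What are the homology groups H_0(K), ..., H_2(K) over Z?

K has 9 vertices, 27 edges, 18 triangles.
rank ∂_0 = 0, rank ∂_1 = 8 ⇒ b_0 = 9 − 0 − 8 = 1; all invariant factors of ∂_1 are 1 so no torsion. So H_0 ≅ Z.
rank ∂_1 = 8, rank ∂_2 = 18 ⇒ b_1 = 27 − 8 − 18 = 1; ∂_2 has invariant factor(s) [2] giving torsion. So H_1 ≅ Z ⊕ Z/2Z.
rank ∂_2 = 18, rank ∂_3 = 0 ⇒ b_2 = 18 − 18 − 0 = 0. So H_2 ≅ 0.

H_0 = Z,  H_1 = Z ⊕ Z/2Z,  H_2 = 0.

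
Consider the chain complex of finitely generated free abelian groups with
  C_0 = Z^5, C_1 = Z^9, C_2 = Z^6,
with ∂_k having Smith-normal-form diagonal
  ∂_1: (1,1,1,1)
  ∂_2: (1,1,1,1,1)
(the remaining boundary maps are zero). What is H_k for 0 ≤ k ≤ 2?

H_0: b_0 = 5 − 0 − 4 = 1; torsion from ∂_1 factors > 1: none. So H_0 = Z.
H_1: b_1 = 9 − 4 − 5 = 0; torsion from ∂_2 factors > 1: none. So H_1 = 0.
H_2: b_2 = 6 − 5 − 0 = 1; torsion from ∂_3 factors > 1: none. So H_2 = Z.

H_0 = Z,  H_1 = 0,  H_2 = Z.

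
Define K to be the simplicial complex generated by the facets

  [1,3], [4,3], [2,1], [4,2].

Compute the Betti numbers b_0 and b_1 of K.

b_0 = 1, b_1 = 1.

We work with the vertex ordering 1 < 2 < 3 < 4. The simplices of K, each written with vertices in increasing order, are:

  0-simplices (4): [1], [2], [3], [4]
  1-simplices (4): [1,2], [1,3], [2,4], [3,4]

Hence C_0 ≅ Z^4, C_1 ≅ Z^4.

Boundary ∂_1: C_1 → C_0 sends each edge [p,q] (with p < q) to q − p.
As a 4×4 matrix over Z this has rank 3, with invariant factors (1,1,1).

From H_k ≅ ker(∂_k) / im(∂_{k+1}) we obtain:

  H_0: rank C_0 − rank ∂_1 = 4 − 3 = 1, and the invariant factors of ∂_1 are all 1, so H_0 ≅ Z.
  H_1: rank ker ∂_1 − rank ∂_2 = (4 − 3) − 0 = 1, and there is no ∂_2, so H_1 ≅ Z.

Hence the Betti numbers are b_0 = 1, b_1 = 1.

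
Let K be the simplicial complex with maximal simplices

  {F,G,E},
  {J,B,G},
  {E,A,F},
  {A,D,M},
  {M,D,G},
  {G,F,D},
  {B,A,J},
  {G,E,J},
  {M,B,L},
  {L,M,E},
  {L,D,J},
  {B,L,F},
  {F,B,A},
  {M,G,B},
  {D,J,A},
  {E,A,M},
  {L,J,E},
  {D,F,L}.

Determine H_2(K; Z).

H_2 ≅ Z.

K has 9 vertices, 27 edges, 18 triangles.
rank ∂_2 = 17, rank ∂_3 = 0 ⇒ b_2 = 18 − 17 − 0 = 1. So H_2 = Z.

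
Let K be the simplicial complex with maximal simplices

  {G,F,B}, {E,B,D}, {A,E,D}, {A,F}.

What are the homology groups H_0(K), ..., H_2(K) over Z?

Fix the vertex order A < B < D < E < F < G and write every simplex with vertices in increasing order. Then dim K = 2 and the simplices of K are:

  0-simplices (6): A, B, D, E, F, G
  1-simplices (9): AD, AE, AF, BD, BE, BF, BG, DE, FG
  2-simplices (3): ADE, BDE, BFG

giving chain groups C_0 ≅ Z^6, C_1 ≅ Z^9, C_2 ≅ Z^3.

The boundary map ∂_1: C_1 → C_0 maps an edge to its endpoints' difference, ∂[p,q] = q − p.
This gives a 6×9 integer matrix of rank 5; reducing to Smith normal form yields diagonal entries (1,1,1,1,1).

∂_2: C_2 → C_1 acts by ∂[p,q,r] = [q,r] − [p,r] + [p,q]. For instance
  ∂ADE = DE − AE + AD,
  ∂BDE = DE − BE + BD.
The 9×3 boundary matrix has rank 3 and Smith normal form diag(1,1,1).

Reading off H_k = ker ∂_k / im ∂_{k+1}:

  H_0: rank C_0 − rank ∂_1 = 6 − 5 = 1, and the invariant factors of ∂_1 are all 1, so H_0 ≅ Z.
  H_1: rank ker ∂_1 − rank ∂_2 = (9 − 5) − 3 = 1, and the invariant factors of ∂_2 are all 1, so H_1 ≅ Z.
  H_2: rank ker ∂_2 − rank ∂_3 = (3 − 3) − 0 = 0, and there is no ∂_3, so H_2 ≅ 0.

As a check, the Euler characteristic is 6 − 9 + 3 = 0, which agrees with 1 − 1 + 0 = 0.

H_0 ≅ Z,  H_1 ≅ Z,  H_2 = 0.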